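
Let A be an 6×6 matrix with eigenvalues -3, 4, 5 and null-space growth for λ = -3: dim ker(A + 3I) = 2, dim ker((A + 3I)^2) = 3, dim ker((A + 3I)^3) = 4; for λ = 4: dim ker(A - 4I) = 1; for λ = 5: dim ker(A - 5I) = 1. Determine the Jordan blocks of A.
Jordan blocks: (-3, 3), (-3, 1), (4, 1), (5, 1)

λ = -3: successive nullity increments [2, 1, 1] count blocks of size ≥ k; block sizes are [3, 1].
λ = 4: successive nullity increments [1] count blocks of size ≥ k; block sizes are [1].
λ = 5: successive nullity increments [1] count blocks of size ≥ k; block sizes are [1].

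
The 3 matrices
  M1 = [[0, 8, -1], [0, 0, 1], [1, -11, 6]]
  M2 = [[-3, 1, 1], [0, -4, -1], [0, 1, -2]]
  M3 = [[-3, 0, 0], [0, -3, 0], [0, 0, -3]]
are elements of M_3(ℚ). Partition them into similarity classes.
Characteristic polynomials: χ_{M1} = (x - 2)^3, χ_{M2} = (x + 3)^3, χ_{M3} = (x + 3)^3.

{M1}: invariant factors (x - 2)^3.

{M2}: invariant factors x + 3, (x + 3)^2.

{M3}: invariant factors x + 3, x + 3, x + 3.

Matrices are similar if and only if their invariant-factor lists agree; the partition into similarity classes is {M1}, {M2}, {M3}.

3 classes: {M1}, {M2}, {M3}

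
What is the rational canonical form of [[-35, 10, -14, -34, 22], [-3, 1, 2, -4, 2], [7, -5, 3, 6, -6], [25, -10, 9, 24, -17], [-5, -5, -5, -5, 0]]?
R = [[0, -5, 0, 0, 0], [1, -4, 0, 0, 0], [0, 0, 0, 0, 5], [0, 0, 1, 0, -1], [0, 0, 0, 1, -3]]

The invariant factors of A (the non-unit diagonal entries of the Smith normal form of xI - A over ℚ[x]) are x^2 + 4x + 5, (x - 1)(x^2 + 4x + 5), each dividing the next. The characteristic polynomial is their product, (x - 1)(x^2 + 4x + 5)^2.

The rational canonical form is the block-diagonal matrix of companion matrices C(f_i):
R = [[0, -5, 0, 0, 0], [1, -4, 0, 0, 0], [0, 0, 0, 0, 5], [0, 0, 1, 0, -1], [0, 0, 0, 1, -3]].

Note the characteristic polynomial does not split into linear factors over ℚ, so A has no Jordan form over ℚ; the rational canonical form exists over any field.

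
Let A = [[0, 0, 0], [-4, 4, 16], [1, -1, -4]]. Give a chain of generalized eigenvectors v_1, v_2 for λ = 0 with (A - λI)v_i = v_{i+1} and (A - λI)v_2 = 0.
We seek v_1 ∈ ker(A^2) \ ker(A), then set v_{i+1} = A v_i.

One such chain is v_1 = [[1, -2, 1]]^T, v_2 = [[0, 4, -1]]^T. Check: A v_2 = [[0, 0, 0]]^T = 0.

v_1 = [[1, -2, 1]]^T, v_2 = [[0, 4, -1]]^T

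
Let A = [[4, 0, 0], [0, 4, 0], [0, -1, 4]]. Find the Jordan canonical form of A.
The characteristic polynomial is det(xI - A) = (x - 4)^3, so the eigenvalues are 4 (algebraic multiplicity 3).

For λ = 4: rank(A - 4I) = 1, rank((A - 4I)^2) = 0. The eigenspace has dimension 3 - 1 = 2, so there are 2 Jordan blocks; the rank sequence gives block sizes [2, 1].

Assembling the blocks gives the Jordan form J above.

J = [[4, 1, 0], [0, 4, 0], [0, 0, 4]]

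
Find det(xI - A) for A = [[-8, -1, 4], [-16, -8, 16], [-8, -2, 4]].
xI - A = [[x + 8, 1, -4], [16, x + 8, -16], [8, 2, x - 4]].

Expanding det(xI - A) along the first row:
det(xI - A) = + (x + 8)·det([[x + 8, -16], [2, x - 4]]) - (1)·det([[16, -16], [8, x - 4]]) + (-4)·det([[16, x + 8], [8, 2]]).

Evaluating gives χ_A(x) = x^3 + 12x^2 + 48x + 64 = (x + 4)^3.

χ_A(x) = (x + 4)^3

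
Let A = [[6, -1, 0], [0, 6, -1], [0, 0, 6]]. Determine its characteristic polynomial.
xI - A = [[x - 6, 1, 0], [0, x - 6, 1], [0, 0, x - 6]].

Expanding det(xI - A) along the first row:
det(xI - A) = + (x - 6)·det([[x - 6, 1], [0, x - 6]]) - (1)·det([[0, 1], [0, x - 6]]) + (0)·det([[0, x - 6], [0, 0]]).

Evaluating gives χ_A(x) = x^3 - 18x^2 + 108x - 216 = (x - 6)^3.

χ_A(x) = (x - 6)^3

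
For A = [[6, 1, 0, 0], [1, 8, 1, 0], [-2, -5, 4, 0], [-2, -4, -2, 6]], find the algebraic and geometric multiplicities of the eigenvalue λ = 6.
algebraic multiplicity 4, geometric multiplicity 2

The characteristic polynomial is (x - 6)^4, so the factor x - 6 appears with exponent 4: the algebraic multiplicity is 4.

rank(A - 6I) = 2, so the eigenspace has dimension 4 - 2 = 2: the geometric multiplicity is 2.

Since 2 < 4, A is not diagonalizable.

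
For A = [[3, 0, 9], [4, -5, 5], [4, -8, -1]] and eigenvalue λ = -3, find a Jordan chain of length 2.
v_1 = [[-2, -1, 1]]^T, v_2 = [[-3, -1, 2]]^T

We seek v_1 ∈ ker((A + 3I)^2) \ ker(A + 3I), then set v_{i+1} = (A + 3I) v_i.

One such chain is v_1 = [[-2, -1, 1]]^T, v_2 = [[-3, -1, 2]]^T. Check: (A + 3I) v_2 = [[0, 0, 0]]^T = 0.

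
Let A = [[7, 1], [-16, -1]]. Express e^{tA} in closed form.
e^{tA} = [[(4*t + 1)*e^{3*t}, t*e^{3*t}], [-16*t*e^{3*t}, (1 - 4*t)*e^{3*t}]]

A has Jordan form J = [[3, 1], [0, 3]] with A = PJP^{-1}, so e^{tA} = P e^{tJ} P^{-1}.

For a Jordan block J_k(λ), e^{tJ_k(λ)} = e^{λt} · (I + tN + t^2 N^2/2! + ... + t^{k-1} N^{k-1}/(k-1)!) where N is the nilpotent superdiagonal part.

Assembling the blocks and conjugating back gives the entries of e^{tA} as shown above.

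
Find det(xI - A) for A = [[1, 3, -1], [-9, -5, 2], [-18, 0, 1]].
xI - A = [[x - 1, -3, 1], [9, x + 5, -2], [18, 0, x - 1]].

Expanding det(xI - A) along the first row:
det(xI - A) = + (x - 1)·det([[x + 5, -2], [0, x - 1]]) - (-3)·det([[9, -2], [18, x - 1]]) + (1)·det([[9, x + 5], [18, 0]]).

Evaluating gives χ_A(x) = x^3 + 3x^2 - 4 = (x - 1)(x + 2)^2.

χ_A(x) = (x - 1)(x + 2)^2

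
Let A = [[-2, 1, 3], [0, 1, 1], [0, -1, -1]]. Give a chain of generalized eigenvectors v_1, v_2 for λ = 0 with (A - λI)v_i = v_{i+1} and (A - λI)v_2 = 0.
v_1 = [[2, -4, 3]]^T, v_2 = [[1, -1, 1]]^T

We seek v_1 ∈ ker(A^2) \ ker(A), then set v_{i+1} = A v_i.

One such chain is v_1 = [[2, -4, 3]]^T, v_2 = [[1, -1, 1]]^T. Check: A v_2 = [[0, 0, 0]]^T = 0.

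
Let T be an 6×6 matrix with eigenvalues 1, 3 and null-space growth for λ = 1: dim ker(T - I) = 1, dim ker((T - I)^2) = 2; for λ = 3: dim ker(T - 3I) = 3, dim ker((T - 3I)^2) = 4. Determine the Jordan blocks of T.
Jordan blocks: (1, 2), (3, 2), (3, 1), (3, 1)

λ = 1: successive nullity increments [1, 1] count blocks of size ≥ k; block sizes are [2].
λ = 3: successive nullity increments [3, 1] count blocks of size ≥ k; block sizes are [2, 1, 1].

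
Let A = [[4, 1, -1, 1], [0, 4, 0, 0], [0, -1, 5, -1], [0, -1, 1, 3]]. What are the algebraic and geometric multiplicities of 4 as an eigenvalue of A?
The characteristic polynomial is (x - 4)^4, so the factor x - 4 appears with exponent 4: the algebraic multiplicity is 4.

rank(A - 4I) = 1, so the eigenspace has dimension 4 - 1 = 3: the geometric multiplicity is 3.

Since 3 < 4, A is not diagonalizable.

algebraic multiplicity 4, geometric multiplicity 3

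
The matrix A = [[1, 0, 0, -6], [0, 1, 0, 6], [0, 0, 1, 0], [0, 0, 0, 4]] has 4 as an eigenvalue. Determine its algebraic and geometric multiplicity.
The characteristic polynomial is (x - 4)(x - 1)^3, so the factor x - 4 appears with exponent 1: the algebraic multiplicity is 1.

rank(A - 4I) = 3, so the eigenspace has dimension 4 - 3 = 1: the geometric multiplicity is 1.

algebraic multiplicity 1, geometric multiplicity 1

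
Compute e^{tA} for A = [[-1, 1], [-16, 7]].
A has Jordan form J = [[3, 1], [0, 3]] with A = PJP^{-1}, so e^{tA} = P e^{tJ} P^{-1}.

For a Jordan block J_k(λ), e^{tJ_k(λ)} = e^{λt} · (I + tN + t^2 N^2/2! + ... + t^{k-1} N^{k-1}/(k-1)!) where N is the nilpotent superdiagonal part.

Assembling the blocks and conjugating back gives the entries of e^{tA} as shown above.

e^{tA} = [[(1 - 4*t)*e^{3*t}, t*e^{3*t}], [-16*t*e^{3*t}, (4*t + 1)*e^{3*t}]]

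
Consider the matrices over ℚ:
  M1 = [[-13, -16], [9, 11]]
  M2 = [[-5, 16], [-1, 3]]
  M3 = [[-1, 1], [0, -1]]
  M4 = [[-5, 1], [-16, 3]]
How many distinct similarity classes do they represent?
1 class: {M1, M2, M3, M4}

Characteristic polynomials: χ_{M1} = (x + 1)^2, χ_{M2} = (x + 1)^2, χ_{M3} = (x + 1)^2, χ_{M4} = (x + 1)^2.

{M1, M2, M3, M4}: invariant factors (x + 1)^2.

Matrices are similar if and only if their invariant-factor lists agree; the partition into similarity classes is {M1, M2, M3, M4}.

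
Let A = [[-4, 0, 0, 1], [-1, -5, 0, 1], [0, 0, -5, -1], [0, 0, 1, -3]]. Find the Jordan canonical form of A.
The characteristic polynomial is det(xI - A) = (x + 4)^3(x + 5), so the eigenvalues are -5 (algebraic multiplicity 1), -4 (algebraic multiplicity 3).

For λ = -5: algebraic multiplicity 1 gives one 1×1 block.

For λ = -4: rank(A + 4I) = 3, rank((A + 4I)^2) = 2, rank((A + 4I)^3) = 1. The eigenspace has dimension 4 - 3 = 1, so there is 1 Jordan block; the rank sequence gives block sizes [3].

Assembling the blocks gives the Jordan form J above.

J = [[-5, 0, 0, 0], [0, -4, 1, 0], [0, 0, -4, 1], [0, 0, 0, -4]]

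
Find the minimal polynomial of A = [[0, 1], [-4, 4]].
The characteristic polynomial factors as (x - 2)^2. The minimal polynomial is ∏(x - λ)^{k_λ} where k_λ is the size of the largest Jordan block at λ.

For λ = 2: rank(A - 2I) = 1, and the largest Jordan block has size 2 (the smallest k with rank((A - 2I)^k) = rank((A - 2I)^(k+1))).

So m_A(x) = (x - 2)^2.

m_A(x) = (x - 2)^2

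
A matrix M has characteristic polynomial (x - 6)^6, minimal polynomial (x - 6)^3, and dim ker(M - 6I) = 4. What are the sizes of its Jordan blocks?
Jordan blocks: (6, 3), (6, 1), (6, 1), (6, 1)

λ = 6: algebraic multiplicity 6 (exponent in χ_M), largest block size 3 (exponent in m_M), 4 blocks (geometric multiplicity). These force block sizes [3, 1, 1, 1].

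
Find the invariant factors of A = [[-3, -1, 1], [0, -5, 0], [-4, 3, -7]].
The Jordan structure of A has elementary divisors (x + 5)^3. Arranging the block sizes at each eigenvalue in decreasing order and taking row products gives the invariant factors.

Invariant factors (smallest first, each dividing the next): (x + 5)^3.

Check: the last factor (x + 5)^3 is the minimal polynomial, and the product (x + 5)^3 is the characteristic polynomial.

(x + 5)^3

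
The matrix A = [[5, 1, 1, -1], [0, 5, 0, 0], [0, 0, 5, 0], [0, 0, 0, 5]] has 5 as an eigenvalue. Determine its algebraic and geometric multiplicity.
algebraic multiplicity 4, geometric multiplicity 3

The characteristic polynomial is (x - 5)^4, so the factor x - 5 appears with exponent 4: the algebraic multiplicity is 4.

rank(A - 5I) = 1, so the eigenspace has dimension 4 - 1 = 3: the geometric multiplicity is 3.

Since 3 < 4, A is not diagonalizable.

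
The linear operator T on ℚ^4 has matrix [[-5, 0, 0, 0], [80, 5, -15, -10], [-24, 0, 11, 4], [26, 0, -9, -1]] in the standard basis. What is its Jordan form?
The characteristic polynomial is det(xI - A) = (x - 5)^3(x + 5), so the eigenvalues are -5 (algebraic multiplicity 1), 5 (algebraic multiplicity 3).

For λ = -5: algebraic multiplicity 1 gives one 1×1 block.

For λ = 5: rank(A - 5I) = 2, rank((A - 5I)^2) = 1. The eigenspace has dimension 4 - 2 = 2, so there are 2 Jordan blocks; the rank sequence gives block sizes [2, 1].

Assembling the blocks gives the Jordan form J above.

J = [[-5, 0, 0, 0], [0, 5, 1, 0], [0, 0, 5, 0], [0, 0, 0, 5]]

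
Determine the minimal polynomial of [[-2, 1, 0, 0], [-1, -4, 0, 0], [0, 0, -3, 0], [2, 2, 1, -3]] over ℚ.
The characteristic polynomial factors as (x + 3)^4. The minimal polynomial is ∏(x - λ)^{k_λ} where k_λ is the size of the largest Jordan block at λ.

For λ = -3: rank(A + 3I) = 2, and the largest Jordan block has size 2 (the smallest k with rank((A + 3I)^k) = rank((A + 3I)^(k+1))).

So m_A(x) = (x + 3)^2.

m_A(x) = (x + 3)^2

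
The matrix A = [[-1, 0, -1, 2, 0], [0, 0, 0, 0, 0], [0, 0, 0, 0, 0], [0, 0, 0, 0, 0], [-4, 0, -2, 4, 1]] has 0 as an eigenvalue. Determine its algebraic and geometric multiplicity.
The characteristic polynomial is x^3(x - 1)(x + 1), so the factor x appears with exponent 3: the algebraic multiplicity is 3.

rank(A) = 2, so the eigenspace has dimension 5 - 2 = 3: the geometric multiplicity is 3.

algebraic multiplicity 3, geometric multiplicity 3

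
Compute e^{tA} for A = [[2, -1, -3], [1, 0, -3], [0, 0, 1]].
e^{tA} = [[(t + 1)*e^{t}, -t*e^{t}, -3*t*e^{t}], [t*e^{t}, (1 - t)*e^{t}, -3*t*e^{t}], [0, 0, e^{t}]]

A has Jordan form J = [[1, 1, 0], [0, 1, 0], [0, 0, 1]] with A = PJP^{-1}, so e^{tA} = P e^{tJ} P^{-1}.

For a Jordan block J_k(λ), e^{tJ_k(λ)} = e^{λt} · (I + tN + t^2 N^2/2! + ... + t^{k-1} N^{k-1}/(k-1)!) where N is the nilpotent superdiagonal part.

Assembling the blocks and conjugating back gives the entries of e^{tA} as shown above.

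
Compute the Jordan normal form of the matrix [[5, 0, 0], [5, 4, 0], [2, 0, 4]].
J = [[4, 0, 0], [0, 4, 0], [0, 0, 5]]

The characteristic polynomial is det(xI - A) = (x - 5)(x - 4)^2, so the eigenvalues are 4 (algebraic multiplicity 2), 5 (algebraic multiplicity 1).

For λ = 4: rank(A - 4I) = 1. The eigenspace has dimension 3 - 1 = 2, so there are 2 Jordan blocks; the rank sequence gives block sizes [1, 1].

For λ = 5: algebraic multiplicity 1 gives one 1×1 block.

Assembling the blocks gives the Jordan form J above.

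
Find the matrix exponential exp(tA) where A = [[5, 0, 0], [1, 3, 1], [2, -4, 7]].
e^{tA} = [[e^{5*t}, 0, 0], [t*e^{5*t}, (1 - 2*t)*e^{5*t}, t*e^{5*t}], [2*t*e^{5*t}, -4*t*e^{5*t}, (2*t + 1)*e^{5*t}]]

A has Jordan form J = [[5, 1, 0], [0, 5, 0], [0, 0, 5]] with A = PJP^{-1}, so e^{tA} = P e^{tJ} P^{-1}.

For a Jordan block J_k(λ), e^{tJ_k(λ)} = e^{λt} · (I + tN + t^2 N^2/2! + ... + t^{k-1} N^{k-1}/(k-1)!) where N is the nilpotent superdiagonal part.

Assembling the blocks and conjugating back gives the entries of e^{tA} as shown above.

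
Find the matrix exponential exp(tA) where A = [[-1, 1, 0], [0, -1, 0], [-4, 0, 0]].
A has Jordan form J = [[-1, 1, 0], [0, -1, 0], [0, 0, 0]] with A = PJP^{-1}, so e^{tA} = P e^{tJ} P^{-1}.

For a Jordan block J_k(λ), e^{tJ_k(λ)} = e^{λt} · (I + tN + t^2 N^2/2! + ... + t^{k-1} N^{k-1}/(k-1)!) where N is the nilpotent superdiagonal part.

Assembling the blocks and conjugating back gives the entries of e^{tA} as shown above.

e^{tA} = [[e^{-t}, t*e^{-t}, 0], [0, e^{-t}, 0], [-4 + 4*e^{-t}, 4*(t - e^{t} + 1)*e^{-t}, 1]]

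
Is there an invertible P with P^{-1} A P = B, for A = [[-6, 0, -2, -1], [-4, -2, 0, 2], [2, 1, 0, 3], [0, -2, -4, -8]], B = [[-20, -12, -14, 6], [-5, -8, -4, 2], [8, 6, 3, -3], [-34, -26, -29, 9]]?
Two matrices over a field are similar if and only if they have the same invariant factors.

Both A and B have characteristic polynomial (x + 4)^4 and minimal polynomial (x + 4)^2. Computing further, both have invariant factors (x + 4)^2, (x + 4)^2. Hence A and B are similar.

Yes.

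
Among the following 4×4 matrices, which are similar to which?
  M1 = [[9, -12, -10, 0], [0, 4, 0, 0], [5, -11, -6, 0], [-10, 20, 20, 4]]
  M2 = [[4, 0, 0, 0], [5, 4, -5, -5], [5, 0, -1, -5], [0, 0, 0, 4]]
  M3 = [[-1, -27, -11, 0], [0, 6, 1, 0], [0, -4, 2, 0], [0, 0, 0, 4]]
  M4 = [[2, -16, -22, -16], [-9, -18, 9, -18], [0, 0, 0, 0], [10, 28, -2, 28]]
Characteristic polynomials: χ_{M1} = (x - 4)^3(x + 1), χ_{M2} = (x - 4)^3(x + 1), χ_{M3} = (x - 4)^3(x + 1), χ_{M4} = x^2(x - 6)^2.

{M1, M3}: invariant factors x - 4, (x - 4)^2(x + 1).

{M2}: invariant factors x - 4, x - 4, (x - 4)(x + 1).

{M4}: invariant factors x, x(x - 6)^2.

Matrices are similar if and only if their invariant-factor lists agree; the partition into similarity classes is {M1, M3}, {M2}, {M4}.

3 classes: {M1, M3}, {M2}, {M4}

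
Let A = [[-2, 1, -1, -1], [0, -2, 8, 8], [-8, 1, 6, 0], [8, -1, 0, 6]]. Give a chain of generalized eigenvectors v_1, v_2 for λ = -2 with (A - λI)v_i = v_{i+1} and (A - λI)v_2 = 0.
v_1 = [[-2, 1, -2, 2]]^T, v_2 = [[1, 0, 1, -1]]^T

We seek v_1 ∈ ker((A + 2I)^2) \ ker(A + 2I), then set v_{i+1} = (A + 2I) v_i.

One such chain is v_1 = [[-2, 1, -2, 2]]^T, v_2 = [[1, 0, 1, -1]]^T. Check: (A + 2I) v_2 = [[0, 0, 0, 0]]^T = 0.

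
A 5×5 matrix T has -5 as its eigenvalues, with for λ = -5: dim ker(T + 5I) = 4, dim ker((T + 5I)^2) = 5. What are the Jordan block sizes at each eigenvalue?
λ = -5: successive nullity increments [4, 1] count blocks of size ≥ k; block sizes are [2, 1, 1, 1].

Jordan blocks: (-5, 2), (-5, 1), (-5, 1), (-5, 1)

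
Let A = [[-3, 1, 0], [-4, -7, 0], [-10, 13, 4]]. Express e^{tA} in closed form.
A has Jordan form J = [[-5, 1, 0], [0, -5, 0], [0, 0, 4]] with A = PJP^{-1}, so e^{tA} = P e^{tJ} P^{-1}.

For a Jordan block J_k(λ), e^{tJ_k(λ)} = e^{λt} · (I + tN + t^2 N^2/2! + ... + t^{k-1} N^{k-1}/(k-1)!) where N is the nilpotent superdiagonal part.

Assembling the blocks and conjugating back gives the entries of e^{tA} as shown above.

e^{tA} = [[(2*t + 1)*e^{-5*t}, t*e^{-5*t}, 0], [-4*t*e^{-5*t}, (1 - 2*t)*e^{-5*t}, 0], [2*(4*t - e^{9*t} + 1)*e^{-5*t}, (4*t + e^{9*t} - 1)*e^{-5*t}, e^{4*t}]]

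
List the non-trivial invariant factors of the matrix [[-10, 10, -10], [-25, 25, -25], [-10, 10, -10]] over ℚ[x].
The Jordan structure of A has elementary divisors x, x, (x - 5). Arranging the block sizes at each eigenvalue in decreasing order and taking row products gives the invariant factors.

Invariant factors (smallest first, each dividing the next): x, x(x - 5).

Check: the last factor x(x - 5) is the minimal polynomial, and the product x^2(x - 5) is the characteristic polynomial.

x, x(x - 5)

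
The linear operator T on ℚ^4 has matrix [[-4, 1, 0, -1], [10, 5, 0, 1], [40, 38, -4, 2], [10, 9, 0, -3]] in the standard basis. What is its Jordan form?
The characteristic polynomial is det(xI - A) = (x - 6)(x + 4)^3, so the eigenvalues are -4 (algebraic multiplicity 3), 6 (algebraic multiplicity 1).

For λ = -4: rank(A + 4I) = 2, rank((A + 4I)^2) = 1. The eigenspace has dimension 4 - 2 = 2, so there are 2 Jordan blocks; the rank sequence gives block sizes [2, 1].

For λ = 6: algebraic multiplicity 1 gives one 1×1 block.

Assembling the blocks gives the Jordan form J above.

J = [[-4, 1, 0, 0], [0, -4, 0, 0], [0, 0, -4, 0], [0, 0, 0, 6]]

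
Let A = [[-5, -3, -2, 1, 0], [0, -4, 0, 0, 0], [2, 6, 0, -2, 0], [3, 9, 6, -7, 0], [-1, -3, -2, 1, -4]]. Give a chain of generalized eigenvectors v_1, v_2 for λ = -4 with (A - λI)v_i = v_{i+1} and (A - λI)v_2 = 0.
We seek v_1 ∈ ker((A + 4I)^2) \ ker(A + 4I), then set v_{i+1} = (A + 4I) v_i.

One such chain is v_1 = [[-2, 1, -2, -2, 0]]^T, v_2 = [[1, 0, -2, -3, 1]]^T. Check: (A + 4I) v_2 = [[0, 0, 0, 0, 0]]^T = 0.

v_1 = [[-2, 1, -2, -2, 0]]^T, v_2 = [[1, 0, -2, -3, 1]]^T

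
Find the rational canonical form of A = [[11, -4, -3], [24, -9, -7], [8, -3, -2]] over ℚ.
R = [[0, 0, -1], [1, 0, 4], [0, 1, 0]]

The invariant factors of A (the non-unit diagonal entries of the Smith normal form of xI - A over ℚ[x]) are x^3 - 4x + 1, each dividing the next. The characteristic polynomial is their product, x^3 - 4x + 1.

The rational canonical form is the block-diagonal matrix of companion matrices C(f_i):
R = [[0, 0, -1], [1, 0, 4], [0, 1, 0]].

Note the characteristic polynomial does not split into linear factors over ℚ, so A has no Jordan form over ℚ; the rational canonical form exists over any field.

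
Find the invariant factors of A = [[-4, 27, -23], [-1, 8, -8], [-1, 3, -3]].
The Jordan structure of A has elementary divisors (x + 2)^2, (x - 5). Arranging the block sizes at each eigenvalue in decreasing order and taking row products gives the invariant factors.

Invariant factors (smallest first, each dividing the next): (x - 5)(x + 2)^2.

Check: the last factor (x - 5)(x + 2)^2 is the minimal polynomial, and the product (x - 5)(x + 2)^2 is the characteristic polynomial.

(x - 5)(x + 2)^2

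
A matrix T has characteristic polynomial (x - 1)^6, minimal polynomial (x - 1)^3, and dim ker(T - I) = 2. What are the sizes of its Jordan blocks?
Jordan blocks: (1, 3), (1, 3)

λ = 1: algebraic multiplicity 6 (exponent in χ_T), largest block size 3 (exponent in m_T), 2 blocks (geometric multiplicity). These force block sizes [3, 3].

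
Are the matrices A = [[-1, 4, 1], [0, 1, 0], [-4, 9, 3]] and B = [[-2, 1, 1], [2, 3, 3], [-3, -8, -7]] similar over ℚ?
No.

trace(A) = 3 but trace(B) = -6. The trace is a similarity invariant, so A and B are not similar.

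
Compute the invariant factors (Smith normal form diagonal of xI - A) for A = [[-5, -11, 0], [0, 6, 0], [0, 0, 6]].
The Jordan structure of A has elementary divisors (x + 5), (x - 6), (x - 6). Arranging the block sizes at each eigenvalue in decreasing order and taking row products gives the invariant factors.

Invariant factors (smallest first, each dividing the next): x - 6, (x - 6)(x + 5).

Check: the last factor (x - 6)(x + 5) is the minimal polynomial, and the product (x - 6)^2(x + 5) is the characteristic polynomial.

x - 6, (x - 6)(x + 5)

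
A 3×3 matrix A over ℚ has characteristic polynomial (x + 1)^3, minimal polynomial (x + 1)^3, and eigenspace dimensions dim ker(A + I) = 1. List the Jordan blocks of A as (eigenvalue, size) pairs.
Jordan blocks: (-1, 3)

λ = -1: algebraic multiplicity 3 (exponent in χ_A), largest block size 3 (exponent in m_A), 1 block (geometric multiplicity). This forces block sizes [3].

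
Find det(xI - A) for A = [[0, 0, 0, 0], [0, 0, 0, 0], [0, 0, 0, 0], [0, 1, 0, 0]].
χ_A(x) = x^4

xI - A = [[x, 0, 0, 0], [0, x, 0, 0], [0, 0, x, 0], [0, -1, 0, x]].

Expanding det(xI - A) along the first row:
det(xI - A) = + (x)·det([[x, 0, 0], [0, x, 0], [-1, 0, x]]) - (0)·det([[0, 0, 0], [0, x, 0], [0, 0, x]]) + (0)·det([[0, x, 0], [0, 0, 0], [0, -1, x]]) - (0)·det([[0, x, 0], [0, 0, x], [0, -1, 0]]).

Evaluating gives χ_A(x) = x^4.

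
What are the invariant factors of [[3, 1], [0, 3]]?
The Jordan structure of A has elementary divisors (x - 3)^2. Arranging the block sizes at each eigenvalue in decreasing order and taking row products gives the invariant factors.

Invariant factors (smallest first, each dividing the next): (x - 3)^2.

Check: the last factor (x - 3)^2 is the minimal polynomial, and the product (x - 3)^2 is the characteristic polynomial.

(x - 3)^2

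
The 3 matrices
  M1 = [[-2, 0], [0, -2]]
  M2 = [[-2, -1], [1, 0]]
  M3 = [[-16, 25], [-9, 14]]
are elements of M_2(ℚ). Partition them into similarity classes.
2 classes: {M1}, {M2, M3}

Characteristic polynomials: χ_{M1} = (x + 2)^2, χ_{M2} = (x + 1)^2, χ_{M3} = (x + 1)^2.

{M1}: invariant factors x + 2, x + 2.

{M2, M3}: invariant factors (x + 1)^2.

Matrices are similar if and only if their invariant-factor lists agree; the partition into similarity classes is {M1}, {M2, M3}.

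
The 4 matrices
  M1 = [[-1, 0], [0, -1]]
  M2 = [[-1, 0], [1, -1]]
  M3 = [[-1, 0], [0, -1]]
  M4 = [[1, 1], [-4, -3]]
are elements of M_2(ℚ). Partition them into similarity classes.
2 classes: {M1, M3}, {M2, M4}

Characteristic polynomials: χ_{M1} = (x + 1)^2, χ_{M2} = (x + 1)^2, χ_{M3} = (x + 1)^2, χ_{M4} = (x + 1)^2.

{M1, M3}: invariant factors x + 1, x + 1.

{M2, M4}: invariant factors (x + 1)^2.

Matrices are similar if and only if their invariant-factor lists agree; the partition into similarity classes is {M1, M3}, {M2, M4}.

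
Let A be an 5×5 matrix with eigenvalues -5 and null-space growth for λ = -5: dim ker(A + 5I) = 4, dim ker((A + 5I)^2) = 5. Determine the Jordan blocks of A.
λ = -5: successive nullity increments [4, 1] count blocks of size ≥ k; block sizes are [2, 1, 1, 1].

Jordan blocks: (-5, 2), (-5, 1), (-5, 1), (-5, 1)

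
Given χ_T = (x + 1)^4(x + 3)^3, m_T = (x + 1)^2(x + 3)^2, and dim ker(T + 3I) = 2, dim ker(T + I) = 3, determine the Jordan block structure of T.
λ = -3: algebraic multiplicity 3 (exponent in χ_T), largest block size 2 (exponent in m_T), 2 blocks (geometric multiplicity). These force block sizes [2, 1].
λ = -1: algebraic multiplicity 4 (exponent in χ_T), largest block size 2 (exponent in m_T), 3 blocks (geometric multiplicity). These force block sizes [2, 1, 1].

Jordan blocks: (-3, 2), (-3, 1), (-1, 2), (-1, 1), (-1, 1)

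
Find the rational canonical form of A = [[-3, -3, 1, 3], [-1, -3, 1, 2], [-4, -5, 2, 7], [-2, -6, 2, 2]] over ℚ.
R = [[0, 0, 0, 4], [1, 0, 0, 4], [0, 1, 0, 1], [0, 0, 1, -2]]

The invariant factors of A (the non-unit diagonal entries of the Smith normal form of xI - A over ℚ[x]) are (x + 2)(x^3 - x - 2), each dividing the next. The characteristic polynomial is their product, (x + 2)(x^3 - x - 2).

The rational canonical form is the block-diagonal matrix of companion matrices C(f_i):
R = [[0, 0, 0, 4], [1, 0, 0, 4], [0, 1, 0, 1], [0, 0, 1, -2]].

Note the characteristic polynomial does not split into linear factors over ℚ, so A has no Jordan form over ℚ; the rational canonical form exists over any field.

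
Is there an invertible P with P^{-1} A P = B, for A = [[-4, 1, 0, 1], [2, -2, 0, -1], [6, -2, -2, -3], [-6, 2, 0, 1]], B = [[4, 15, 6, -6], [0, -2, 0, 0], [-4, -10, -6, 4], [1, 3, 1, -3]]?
Yes.

Two matrices over a field are similar if and only if they have the same invariant factors.

Both A and B have characteristic polynomial (x + 1)(x + 2)^3 and minimal polynomial (x + 1)(x + 2)^2. Computing further, both have invariant factors x + 2, (x + 1)(x + 2)^2. Hence A and B are similar.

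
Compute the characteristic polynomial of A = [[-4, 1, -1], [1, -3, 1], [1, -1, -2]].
χ_A(x) = (x + 3)^3

xI - A = [[x + 4, -1, 1], [-1, x + 3, -1], [-1, 1, x + 2]].

Expanding det(xI - A) along the first row:
det(xI - A) = + (x + 4)·det([[x + 3, -1], [1, x + 2]]) - (-1)·det([[-1, -1], [-1, x + 2]]) + (1)·det([[-1, x + 3], [-1, 1]]).

Evaluating gives χ_A(x) = x^3 + 9x^2 + 27x + 27 = (x + 3)^3.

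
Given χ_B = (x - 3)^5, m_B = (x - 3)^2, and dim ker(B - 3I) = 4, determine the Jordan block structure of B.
λ = 3: algebraic multiplicity 5 (exponent in χ_B), largest block size 2 (exponent in m_B), 4 blocks (geometric multiplicity). These force block sizes [2, 1, 1, 1].

Jordan blocks: (3, 2), (3, 1), (3, 1), (3, 1)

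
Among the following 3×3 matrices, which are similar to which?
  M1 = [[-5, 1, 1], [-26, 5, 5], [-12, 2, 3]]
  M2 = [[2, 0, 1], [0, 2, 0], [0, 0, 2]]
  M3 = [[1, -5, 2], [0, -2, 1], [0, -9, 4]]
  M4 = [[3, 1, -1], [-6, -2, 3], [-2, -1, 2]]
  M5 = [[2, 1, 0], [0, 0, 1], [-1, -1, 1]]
3 classes: {M1, M3, M5}, {M2}, {M4}

Characteristic polynomials: χ_{M1} = (x - 1)^3, χ_{M2} = (x - 2)^3, χ_{M3} = (x - 1)^3, χ_{M4} = (x - 1)^3, χ_{M5} = (x - 1)^3.

{M1, M3, M5}: invariant factors (x - 1)^3.

{M2}: invariant factors x - 2, (x - 2)^2.

{M4}: invariant factors x - 1, (x - 1)^2.

Matrices are similar if and only if their invariant-factor lists agree; the partition into similarity classes is {M1, M3, M5}, {M2}, {M4}.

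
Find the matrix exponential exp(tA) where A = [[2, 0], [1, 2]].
A has Jordan form J = [[2, 1], [0, 2]] with A = PJP^{-1}, so e^{tA} = P e^{tJ} P^{-1}.

For a Jordan block J_k(λ), e^{tJ_k(λ)} = e^{λt} · (I + tN + t^2 N^2/2! + ... + t^{k-1} N^{k-1}/(k-1)!) where N is the nilpotent superdiagonal part.

Assembling the blocks and conjugating back gives the entries of e^{tA} as shown above.

e^{tA} = [[e^{2*t}, 0], [t*e^{2*t}, e^{2*t}]]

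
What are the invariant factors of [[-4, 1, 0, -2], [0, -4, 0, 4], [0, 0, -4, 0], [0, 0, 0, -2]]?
The Jordan structure of A has elementary divisors (x + 4)^2, (x + 4), (x + 2). Arranging the block sizes at each eigenvalue in decreasing order and taking row products gives the invariant factors.

Invariant factors (smallest first, each dividing the next): x + 4, (x + 2)(x + 4)^2.

Check: the last factor (x + 2)(x + 4)^2 is the minimal polynomial, and the product (x + 2)(x + 4)^3 is the characteristic polynomial.

x + 4, (x + 2)(x + 4)^2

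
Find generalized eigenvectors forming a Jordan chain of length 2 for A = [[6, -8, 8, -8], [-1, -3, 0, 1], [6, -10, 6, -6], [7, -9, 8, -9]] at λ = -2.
We seek v_1 ∈ ker((A + 2I)^2) \ ker(A + 2I), then set v_{i+1} = (A + 2I) v_i.

One such chain is v_1 = [[1, 0, -1, 0]]^T, v_2 = [[0, -1, -2, -1]]^T. Check: (A + 2I) v_2 = [[0, 0, 0, 0]]^T = 0.

v_1 = [[1, 0, -1, 0]]^T, v_2 = [[0, -1, -2, -1]]^T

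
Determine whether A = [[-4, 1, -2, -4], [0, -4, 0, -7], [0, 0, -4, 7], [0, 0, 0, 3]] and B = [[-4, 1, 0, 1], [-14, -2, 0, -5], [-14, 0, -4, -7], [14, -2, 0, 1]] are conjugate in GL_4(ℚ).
Two matrices over a field are similar if and only if they have the same invariant factors.

Both A and B have characteristic polynomial (x - 3)(x + 4)^3 and minimal polynomial (x - 3)(x + 4)^2. Computing further, both have invariant factors x + 4, (x - 3)(x + 4)^2. Hence A and B are similar.

Yes.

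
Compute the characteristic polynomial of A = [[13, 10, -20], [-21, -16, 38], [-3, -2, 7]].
xI - A = [[x - 13, -10, 20], [21, x + 16, -38], [3, 2, x - 7]].

Expanding det(xI - A) along the first row:
det(xI - A) = + (x - 13)·det([[x + 16, -38], [2, x - 7]]) - (-10)·det([[21, -38], [3, x - 7]]) + (20)·det([[21, x + 16], [3, 2]]).

Evaluating gives χ_A(x) = x^3 - 4x^2 - 3x + 18 = (x - 3)^2(x + 2).

χ_A(x) = (x - 3)^2(x + 2)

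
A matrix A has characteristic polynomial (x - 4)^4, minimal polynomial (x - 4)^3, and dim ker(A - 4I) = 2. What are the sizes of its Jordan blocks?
λ = 4: algebraic multiplicity 4 (exponent in χ_A), largest block size 3 (exponent in m_A), 2 blocks (geometric multiplicity). These force block sizes [3, 1].

Jordan blocks: (4, 3), (4, 1)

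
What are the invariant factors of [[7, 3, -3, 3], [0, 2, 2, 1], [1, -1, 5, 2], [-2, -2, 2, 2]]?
(x - 4)^2, (x - 4)^2

The Jordan structure of A has elementary divisors (x - 4)^2, (x - 4)^2. Arranging the block sizes at each eigenvalue in decreasing order and taking row products gives the invariant factors.

Invariant factors (smallest first, each dividing the next): (x - 4)^2, (x - 4)^2.

Check: the last factor (x - 4)^2 is the minimal polynomial, and the product (x - 4)^4 is the characteristic polynomial.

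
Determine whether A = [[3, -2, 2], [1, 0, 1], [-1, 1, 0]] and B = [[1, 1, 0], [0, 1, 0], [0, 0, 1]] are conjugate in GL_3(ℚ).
Yes.

Two matrices over a field are similar if and only if they have the same invariant factors.

Both A and B have characteristic polynomial (x - 1)^3 and minimal polynomial (x - 1)^2. Computing further, both have invariant factors x - 1, (x - 1)^2. Hence A and B are similar.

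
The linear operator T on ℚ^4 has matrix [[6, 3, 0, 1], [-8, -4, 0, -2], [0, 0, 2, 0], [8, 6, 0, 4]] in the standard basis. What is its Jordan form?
The characteristic polynomial is det(xI - A) = (x - 2)^4, so the eigenvalues are 2 (algebraic multiplicity 4).

For λ = 2: rank(A - 2I) = 1, rank((A - 2I)^2) = 0. The eigenspace has dimension 4 - 1 = 3, so there are 3 Jordan blocks; the rank sequence gives block sizes [2, 1, 1].

Assembling the blocks gives the Jordan form J above.

J = [[2, 1, 0, 0], [0, 2, 0, 0], [0, 0, 2, 0], [0, 0, 0, 2]]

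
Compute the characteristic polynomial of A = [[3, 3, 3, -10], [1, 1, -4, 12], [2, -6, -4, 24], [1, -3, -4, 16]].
xI - A = [[x - 3, -3, -3, 10], [-1, x - 1, 4, -12], [-2, 6, x + 4, -24], [-1, 3, 4, x - 16]].

Expanding det(xI - A) along the first row:
det(xI - A) = + (x - 3)·det([[x - 1, 4, -12], [6, x + 4, -24], [3, 4, x - 16]]) - (-3)·det([[-1, 4, -12], [-2, x + 4, -24], [-1, 4, x - 16]]) + (-3)·det([[-1, x - 1, -12], [-2, 6, -24], [-1, 3, x - 16]]) - (10)·det([[-1, x - 1, 4], [-2, 6, x + 4], [-1, 3, 4]]).

Evaluating gives χ_A(x) = x^4 - 16x^3 + 96x^2 - 256x + 256 = (x - 4)^4.

χ_A(x) = (x - 4)^4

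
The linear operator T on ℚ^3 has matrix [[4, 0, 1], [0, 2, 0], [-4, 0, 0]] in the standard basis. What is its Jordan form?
The characteristic polynomial is det(xI - A) = (x - 2)^3, so the eigenvalues are 2 (algebraic multiplicity 3).

For λ = 2: rank(A - 2I) = 1, rank((A - 2I)^2) = 0. The eigenspace has dimension 3 - 1 = 2, so there are 2 Jordan blocks; the rank sequence gives block sizes [2, 1].

Assembling the blocks gives the Jordan form J above.

J = [[2, 1, 0], [0, 2, 0], [0, 0, 2]]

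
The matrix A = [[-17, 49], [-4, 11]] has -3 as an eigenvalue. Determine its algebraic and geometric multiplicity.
The characteristic polynomial is (x + 3)^2, so the factor x + 3 appears with exponent 2: the algebraic multiplicity is 2.

rank(A + 3I) = 1, so the eigenspace has dimension 2 - 1 = 1: the geometric multiplicity is 1.

Since 1 < 2, A is not diagonalizable.

algebraic multiplicity 2, geometric multiplicity 1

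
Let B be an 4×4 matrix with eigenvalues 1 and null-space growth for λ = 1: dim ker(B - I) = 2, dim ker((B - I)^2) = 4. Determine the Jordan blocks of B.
Jordan blocks: (1, 2), (1, 2)

λ = 1: successive nullity increments [2, 2] count blocks of size ≥ k; block sizes are [2, 2].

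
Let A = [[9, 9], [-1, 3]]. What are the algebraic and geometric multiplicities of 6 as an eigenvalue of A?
algebraic multiplicity 2, geometric multiplicity 1

The characteristic polynomial is (x - 6)^2, so the factor x - 6 appears with exponent 2: the algebraic multiplicity is 2.

rank(A - 6I) = 1, so the eigenspace has dimension 2 - 1 = 1: the geometric multiplicity is 1.

Since 1 < 2, A is not diagonalizable.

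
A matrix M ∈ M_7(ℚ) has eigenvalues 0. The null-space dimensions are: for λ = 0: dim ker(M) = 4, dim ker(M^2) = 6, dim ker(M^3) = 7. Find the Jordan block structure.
λ = 0: successive nullity increments [4, 2, 1] count blocks of size ≥ k; block sizes are [3, 2, 1, 1].

Jordan blocks: (0, 3), (0, 2), (0, 1), (0, 1)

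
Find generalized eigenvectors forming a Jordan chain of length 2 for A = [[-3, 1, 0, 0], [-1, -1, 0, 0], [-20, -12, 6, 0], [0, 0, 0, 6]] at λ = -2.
v_1 = [[0, 1, 2, 0]]^T, v_2 = [[1, 1, 4, 0]]^T

We seek v_1 ∈ ker((A + 2I)^2) \ ker(A + 2I), then set v_{i+1} = (A + 2I) v_i.

One such chain is v_1 = [[0, 1, 2, 0]]^T, v_2 = [[1, 1, 4, 0]]^T. Check: (A + 2I) v_2 = [[0, 0, 0, 0]]^T = 0.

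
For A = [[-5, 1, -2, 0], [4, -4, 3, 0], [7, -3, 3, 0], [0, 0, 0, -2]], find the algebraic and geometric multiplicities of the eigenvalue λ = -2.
algebraic multiplicity 4, geometric multiplicity 2

The characteristic polynomial is (x + 2)^4, so the factor x + 2 appears with exponent 4: the algebraic multiplicity is 4.

rank(A + 2I) = 2, so the eigenspace has dimension 4 - 2 = 2: the geometric multiplicity is 2.

Since 2 < 4, A is not diagonalizable.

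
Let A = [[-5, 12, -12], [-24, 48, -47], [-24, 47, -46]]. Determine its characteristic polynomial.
χ_A(x) = (x - 1)^2(x + 5)

xI - A = [[x + 5, -12, 12], [24, x - 48, 47], [24, -47, x + 46]].

Expanding det(xI - A) along the first row:
det(xI - A) = + (x + 5)·det([[x - 48, 47], [-47, x + 46]]) - (-12)·det([[24, 47], [24, x + 46]]) + (12)·det([[24, x - 48], [24, -47]]).

Evaluating gives χ_A(x) = x^3 + 3x^2 - 9x + 5 = (x - 1)^2(x + 5).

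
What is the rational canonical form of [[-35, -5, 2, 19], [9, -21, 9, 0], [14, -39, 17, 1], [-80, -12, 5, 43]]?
R = [[0, 0, 0, 72], [1, 0, 0, -66], [0, 1, 0, 11], [0, 0, 1, 4]]

The invariant factors of A (the non-unit diagonal entries of the Smith normal form of xI - A over ℚ[x]) are (x - 3)^2(x - 2)(x + 4), each dividing the next. The characteristic polynomial is their product, (x - 3)^2(x - 2)(x + 4).

The rational canonical form is the block-diagonal matrix of companion matrices C(f_i):
R = [[0, 0, 0, 72], [1, 0, 0, -66], [0, 1, 0, 11], [0, 0, 1, 4]].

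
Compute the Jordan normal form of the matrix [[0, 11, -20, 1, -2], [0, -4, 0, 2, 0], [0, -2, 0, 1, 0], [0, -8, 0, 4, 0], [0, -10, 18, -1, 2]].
J = [[0, 1, 0, 0, 0], [0, 0, 0, 0, 0], [0, 0, 0, 1, 0], [0, 0, 0, 0, 0], [0, 0, 0, 0, 2]]

The characteristic polynomial is det(xI - A) = x^4(x - 2), so the eigenvalues are 0 (algebraic multiplicity 4), 2 (algebraic multiplicity 1).

For λ = 0: rank(A) = 3, rank(A^2) = 1. The eigenspace has dimension 5 - 3 = 2, so there are 2 Jordan blocks; the rank sequence gives block sizes [2, 2].

For λ = 2: algebraic multiplicity 1 gives one 1×1 block.

Assembling the blocks gives the Jordan form J above.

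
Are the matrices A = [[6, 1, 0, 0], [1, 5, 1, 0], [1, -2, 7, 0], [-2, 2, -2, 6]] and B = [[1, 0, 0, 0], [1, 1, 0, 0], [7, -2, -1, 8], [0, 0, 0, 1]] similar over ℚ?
No.

trace(A) = 24 but trace(B) = 2. The trace is a similarity invariant, so A and B are not similar.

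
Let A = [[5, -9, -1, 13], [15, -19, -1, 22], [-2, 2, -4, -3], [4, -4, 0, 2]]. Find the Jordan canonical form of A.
J = [[-4, 1, 0, 0], [0, -4, 0, 0], [0, 0, -4, 1], [0, 0, 0, -4]]

The characteristic polynomial is det(xI - A) = (x + 4)^4, so the eigenvalues are -4 (algebraic multiplicity 4).

For λ = -4: rank(A + 4I) = 2, rank((A + 4I)^2) = 0. The eigenspace has dimension 4 - 2 = 2, so there are 2 Jordan blocks; the rank sequence gives block sizes [2, 2].

Assembling the blocks gives the Jordan form J above.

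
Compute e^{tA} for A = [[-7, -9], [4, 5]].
e^{tA} = [[(1 - 6*t)*e^{-t}, -9*t*e^{-t}], [4*t*e^{-t}, (6*t + 1)*e^{-t}]]

A has Jordan form J = [[-1, 1], [0, -1]] with A = PJP^{-1}, so e^{tA} = P e^{tJ} P^{-1}.

For a Jordan block J_k(λ), e^{tJ_k(λ)} = e^{λt} · (I + tN + t^2 N^2/2! + ... + t^{k-1} N^{k-1}/(k-1)!) where N is the nilpotent superdiagonal part.

Assembling the blocks and conjugating back gives the entries of e^{tA} as shown above.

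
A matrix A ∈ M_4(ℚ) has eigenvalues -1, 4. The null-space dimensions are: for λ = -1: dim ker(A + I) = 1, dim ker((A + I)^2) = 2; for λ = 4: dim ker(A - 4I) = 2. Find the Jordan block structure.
Jordan blocks: (-1, 2), (4, 1), (4, 1)

λ = -1: successive nullity increments [1, 1] count blocks of size ≥ k; block sizes are [2].
λ = 4: successive nullity increments [2] count blocks of size ≥ k; block sizes are [1, 1].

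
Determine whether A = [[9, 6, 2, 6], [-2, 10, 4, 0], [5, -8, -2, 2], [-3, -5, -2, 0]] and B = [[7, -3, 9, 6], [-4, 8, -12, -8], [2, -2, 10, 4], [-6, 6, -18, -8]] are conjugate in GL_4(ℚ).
No.

Both have characteristic polynomial (x - 5)(x - 4)^3, but the minimal polynomial of A is (x - 5)(x - 4)^2 while the minimal polynomial of B is (x - 5)(x - 4). The minimal polynomial is a similarity invariant, so A and B are not similar.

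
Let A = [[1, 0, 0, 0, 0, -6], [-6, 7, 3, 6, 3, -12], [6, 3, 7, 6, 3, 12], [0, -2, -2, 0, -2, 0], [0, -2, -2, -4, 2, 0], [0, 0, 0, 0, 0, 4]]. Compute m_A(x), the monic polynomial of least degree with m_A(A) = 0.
m_A(x) = (x - 4)^2(x - 1)

The characteristic polynomial factors as (x - 4)^5(x - 1). The minimal polynomial is ∏(x - λ)^{k_λ} where k_λ is the size of the largest Jordan block at λ.

For λ = 1: rank(A - I) = 5, and the largest Jordan block has size 1 (the smallest k with rank((A - I)^k) = rank((A - I)^(k+1))).
For λ = 4: rank(A - 4I) = 2, and the largest Jordan block has size 2 (the smallest k with rank((A - 4I)^k) = rank((A - 4I)^(k+1))).

So m_A(x) = (x - 4)^2(x - 1).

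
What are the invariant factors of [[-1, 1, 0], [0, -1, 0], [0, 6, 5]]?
(x - 5)(x + 1)^2

The Jordan structure of A has elementary divisors (x + 1)^2, (x - 5). Arranging the block sizes at each eigenvalue in decreasing order and taking row products gives the invariant factors.

Invariant factors (smallest first, each dividing the next): (x - 5)(x + 1)^2.

Check: the last factor (x - 5)(x + 1)^2 is the minimal polynomial, and the product (x - 5)(x + 1)^2 is the characteristic polynomial.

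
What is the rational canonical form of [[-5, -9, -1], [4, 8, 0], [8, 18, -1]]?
R = [[0, 0, -4], [1, 0, -1], [0, 1, 2]]

The invariant factors of A (the non-unit diagonal entries of the Smith normal form of xI - A over ℚ[x]) are (x + 1)(x^2 - 3x + 4), each dividing the next. The characteristic polynomial is their product, (x + 1)(x^2 - 3x + 4).

The rational canonical form is the block-diagonal matrix of companion matrices C(f_i):
R = [[0, 0, -4], [1, 0, -1], [0, 1, 2]].

Note the characteristic polynomial does not split into linear factors over ℚ, so A has no Jordan form over ℚ; the rational canonical form exists over any field.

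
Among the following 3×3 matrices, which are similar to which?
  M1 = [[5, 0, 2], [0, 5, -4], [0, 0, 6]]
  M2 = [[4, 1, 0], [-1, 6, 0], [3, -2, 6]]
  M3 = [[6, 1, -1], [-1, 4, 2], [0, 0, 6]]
Characteristic polynomials: χ_{M1} = (x - 6)(x - 5)^2, χ_{M2} = (x - 6)(x - 5)^2, χ_{M3} = (x - 6)(x - 5)^2.

{M1}: invariant factors x - 5, (x - 6)(x - 5).

{M2, M3}: invariant factors (x - 6)(x - 5)^2.

Matrices are similar if and only if their invariant-factor lists agree; the partition into similarity classes is {M1}, {M2, M3}.

2 classes: {M1}, {M2, M3}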